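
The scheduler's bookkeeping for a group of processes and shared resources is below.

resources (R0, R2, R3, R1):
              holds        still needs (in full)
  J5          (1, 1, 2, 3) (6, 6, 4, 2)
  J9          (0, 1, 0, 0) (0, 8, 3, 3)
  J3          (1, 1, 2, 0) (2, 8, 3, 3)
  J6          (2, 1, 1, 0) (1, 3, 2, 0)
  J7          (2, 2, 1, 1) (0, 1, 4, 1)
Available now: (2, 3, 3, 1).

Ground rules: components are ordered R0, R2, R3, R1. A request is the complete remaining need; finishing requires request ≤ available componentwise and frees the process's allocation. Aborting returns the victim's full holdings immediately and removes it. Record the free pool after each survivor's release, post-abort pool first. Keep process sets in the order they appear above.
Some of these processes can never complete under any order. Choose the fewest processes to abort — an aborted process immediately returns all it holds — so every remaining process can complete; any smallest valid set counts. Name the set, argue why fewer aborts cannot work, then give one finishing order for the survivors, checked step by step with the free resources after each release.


Minimum abort set: J3.
Key observation: the returned (1, 1, 2, 0) from J3 is what brings J9 — unrunnable before, under any order — into play at step 4.
Why nothing smaller works: aborting no one leaves the state deadlocked as given.
One survivor order: J7, J6, J5, J9. Check, step by step (post-abort pool first):
  pool = (3, 4, 5, 1)
  run J7 (needs (0, 1, 4, 1), free (3, 4, 5, 1)); after release of (2, 2, 1, 1) the pool is (5, 6, 6, 2)
  run J6 (needs (1, 3, 2, 0), free (5, 6, 6, 2)); after release of (2, 1, 1, 0) the pool is (7, 7, 7, 2)
  run J5 (needs (6, 6, 4, 2), free (7, 7, 7, 2)); after release of (1, 1, 2, 3) the pool is (8, 8, 9, 5)
  run J9 (needs (0, 8, 3, 3), free (8, 8, 9, 5)); after release of (0, 1, 0, 0) the pool is (8, 9, 9, 5)


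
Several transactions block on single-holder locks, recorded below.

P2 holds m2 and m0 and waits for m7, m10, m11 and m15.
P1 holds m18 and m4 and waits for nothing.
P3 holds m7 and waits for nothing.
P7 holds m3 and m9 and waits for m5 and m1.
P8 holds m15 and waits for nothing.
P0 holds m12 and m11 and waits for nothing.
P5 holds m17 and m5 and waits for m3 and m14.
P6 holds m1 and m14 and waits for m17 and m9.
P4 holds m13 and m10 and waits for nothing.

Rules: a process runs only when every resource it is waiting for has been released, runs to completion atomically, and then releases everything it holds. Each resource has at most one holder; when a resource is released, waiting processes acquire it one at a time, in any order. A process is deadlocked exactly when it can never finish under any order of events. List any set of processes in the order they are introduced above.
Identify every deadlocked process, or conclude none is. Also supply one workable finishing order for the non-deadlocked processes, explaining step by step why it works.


Deadlocked: P7, P5 and P6.
Key observation: the cycle P7 -> P5 -> P7 can never break — each member waits on the next; P6 is caught in further circular waits.
The rest can finish in the order P1, P8, P3, P0, P4, P2.
Step-by-step check:
  run P1 (it waits on nothing); releases m18 and m4
  run P8 (it waits on nothing); releases m15
  run P3 (it waits on nothing); releases m7
  run P0 (it waits on nothing); releases m12 and m11
  run P4 (it waits on nothing); releases m13 and m10
  run P2 (all its waits — m7, m10, m11 and m15 — are resolved); releases m2 and m0


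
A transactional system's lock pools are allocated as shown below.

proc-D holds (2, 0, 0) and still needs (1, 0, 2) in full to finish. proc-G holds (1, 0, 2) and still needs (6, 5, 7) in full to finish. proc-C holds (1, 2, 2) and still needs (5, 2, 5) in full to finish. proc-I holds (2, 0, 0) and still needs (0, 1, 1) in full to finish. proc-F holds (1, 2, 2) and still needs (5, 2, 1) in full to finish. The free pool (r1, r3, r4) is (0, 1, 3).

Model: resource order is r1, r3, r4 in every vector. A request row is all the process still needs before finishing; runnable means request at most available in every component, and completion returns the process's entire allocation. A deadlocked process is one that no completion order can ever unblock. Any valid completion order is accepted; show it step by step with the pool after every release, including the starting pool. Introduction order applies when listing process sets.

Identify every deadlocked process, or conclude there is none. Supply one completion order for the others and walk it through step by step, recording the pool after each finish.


Deadlocked set: proc-G, proc-C and proc-F.
Key observation: after proc-I, proc-D complete, (4, 1, 3) is the best the pool ever gets, yet each leftover process wants more r1.
One completion order for the rest: proc-I, proc-D. Step-by-step check:
  pool = (0, 1, 3)
  proc-I: need (0, 1, 1) fits (0, 1, 3); releases (2, 0, 0), pool now (2, 1, 3)
  proc-D: need (1, 0, 2) fits (2, 1, 3); releases (2, 0, 0), pool now (4, 1, 3)
The stuck group stays short no matter what:
  proc-G cannot run: need (6, 5, 7) vs free (4, 1, 3) (insufficient r1, r3 and r4)
  proc-C cannot run: need (5, 2, 5) vs free (4, 1, 3) (insufficient r1, r3 and r4)
  proc-F cannot run: need (5, 2, 1) vs free (4, 1, 3) (insufficient r1 and r3)


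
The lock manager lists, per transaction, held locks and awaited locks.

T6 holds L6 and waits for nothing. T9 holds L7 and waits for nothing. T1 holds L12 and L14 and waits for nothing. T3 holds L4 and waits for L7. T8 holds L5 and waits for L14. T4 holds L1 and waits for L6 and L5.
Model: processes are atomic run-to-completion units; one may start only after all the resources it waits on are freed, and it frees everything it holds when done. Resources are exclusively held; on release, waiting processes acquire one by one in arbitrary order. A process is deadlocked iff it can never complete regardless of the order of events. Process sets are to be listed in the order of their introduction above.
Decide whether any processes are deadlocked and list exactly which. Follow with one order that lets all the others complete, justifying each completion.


No process is deadlocked.
Key observation: no waiting chain loops back on itself — every chain ends at a process that waits on nothing, so everyone eventually runs.
A valid finishing order for the others: T1, T9, T6, T8, T4, T3.
Walking it through:
  T1 waits on nothing -> runs at once and releases L12 and L14
  T9 waits on nothing -> runs at once and releases L7
  T6 waits on nothing -> runs at once and releases L6
  T8: everything it awaited (L14) is free; runs, freeing L5
  T4: everything it awaited (L6 and L5) is free; runs, freeing L1
  T3: everything it awaited (L7) is free; runs, freeing L4


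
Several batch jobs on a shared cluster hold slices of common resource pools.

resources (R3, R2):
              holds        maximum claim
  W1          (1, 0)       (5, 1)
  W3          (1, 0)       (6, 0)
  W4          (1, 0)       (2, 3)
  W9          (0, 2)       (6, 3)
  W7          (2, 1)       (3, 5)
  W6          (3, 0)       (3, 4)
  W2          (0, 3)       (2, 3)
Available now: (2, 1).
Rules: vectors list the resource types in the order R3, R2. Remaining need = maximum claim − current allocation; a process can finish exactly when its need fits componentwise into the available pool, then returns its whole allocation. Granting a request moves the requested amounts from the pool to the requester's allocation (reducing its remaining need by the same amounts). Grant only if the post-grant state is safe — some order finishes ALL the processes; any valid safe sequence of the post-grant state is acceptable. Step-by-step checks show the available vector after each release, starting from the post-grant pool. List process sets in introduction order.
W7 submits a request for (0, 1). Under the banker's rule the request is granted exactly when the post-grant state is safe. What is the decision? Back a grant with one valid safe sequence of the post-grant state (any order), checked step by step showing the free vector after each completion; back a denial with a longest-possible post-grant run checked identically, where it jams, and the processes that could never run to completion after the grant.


GRANT — the state after the grant stays safe, e.g. via W2, W4, W7, W6, W1, W3, W9.
Key observation: granting shrinks the pool to (2, 0), yet W2 still fits and the chain goes through.
Verifying the post-grant state step by step:
  pool = (2, 0)
  run W2 (needs (2, 0), free (2, 0)); after release of (0, 3) the pool is (2, 3)
  run W4 (needs (1, 3), free (2, 3)); after release of (1, 0) the pool is (3, 3)
  run W7 (needs (1, 3), free (3, 3)); after release of (2, 2) the pool is (5, 5)
  run W6 (needs (0, 4), free (5, 5)); after release of (3, 0) the pool is (8, 5)
  run W1 (needs (4, 1), free (8, 5)); after release of (1, 0) the pool is (9, 5)
  run W3 (needs (5, 0), free (9, 5)); after release of (1, 0) the pool is (10, 5)
  run W9 (needs (6, 1), free (10, 5)); after release of (0, 2) the pool is (10, 7)


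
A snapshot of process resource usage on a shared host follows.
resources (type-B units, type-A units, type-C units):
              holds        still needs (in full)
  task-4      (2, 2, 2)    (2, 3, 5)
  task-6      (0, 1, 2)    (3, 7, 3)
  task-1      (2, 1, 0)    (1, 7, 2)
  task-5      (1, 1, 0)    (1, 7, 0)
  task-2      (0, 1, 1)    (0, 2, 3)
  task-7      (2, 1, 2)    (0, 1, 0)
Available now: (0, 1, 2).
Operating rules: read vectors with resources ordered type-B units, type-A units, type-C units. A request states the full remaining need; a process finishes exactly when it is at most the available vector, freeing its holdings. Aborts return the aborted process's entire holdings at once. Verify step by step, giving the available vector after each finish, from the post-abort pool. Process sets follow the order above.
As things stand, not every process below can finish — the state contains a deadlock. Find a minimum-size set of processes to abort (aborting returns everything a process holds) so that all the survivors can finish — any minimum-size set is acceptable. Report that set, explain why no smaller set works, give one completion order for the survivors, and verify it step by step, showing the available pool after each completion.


Abort task-6 and task-1.
Key observation: aborting task-6 and task-1 returns (2, 2, 2), and task-5 — hopeless before — runs at step 4 with the returned capacity in the pool.
No one abort is enough; case by case: task-4 alone leaves task-6 blocked (short on type-A units); task-6 alone leaves task-1 blocked (short on type-A units); task-1 alone leaves task-6 blocked (short on type-A units); task-5 alone leaves task-6 blocked (short on type-A units); task-2 alone leaves task-6 blocked (short on type-A units); task-7 alone leaves task-6 blocked (short on type-A units).
Survivors finish in the order: task-2, task-4, task-7, task-5. Check, step by step (pool after the aborts first):
  pool = (2, 3, 4)
  run task-2 (needs (0, 2, 3), free (2, 3, 4)); after release of (0, 1, 1) the pool is (2, 4, 5)
  run task-4 (needs (2, 3, 5), free (2, 4, 5)); after release of (2, 2, 2) the pool is (4, 6, 7)
  run task-7 (needs (0, 1, 0), free (4, 6, 7)); after release of (2, 1, 2) the pool is (6, 7, 9)
  run task-5 (needs (1, 7, 0), free (6, 7, 9)); after release of (1, 1, 0) the pool is (7, 8, 9)


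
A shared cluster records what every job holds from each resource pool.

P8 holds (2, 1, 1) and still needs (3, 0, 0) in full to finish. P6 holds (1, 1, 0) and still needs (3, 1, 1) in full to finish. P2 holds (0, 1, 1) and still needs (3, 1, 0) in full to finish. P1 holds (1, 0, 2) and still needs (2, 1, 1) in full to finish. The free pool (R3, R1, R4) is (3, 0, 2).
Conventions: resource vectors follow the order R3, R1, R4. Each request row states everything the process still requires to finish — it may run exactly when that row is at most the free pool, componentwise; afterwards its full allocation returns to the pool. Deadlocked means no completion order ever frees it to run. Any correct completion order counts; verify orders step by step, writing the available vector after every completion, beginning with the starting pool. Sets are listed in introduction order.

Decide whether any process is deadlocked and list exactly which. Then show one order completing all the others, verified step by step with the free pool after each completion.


Nothing here is deadlocked.
Key observation: starting with P8, each completion frees enough for the next — no one is permanently blocked.
A valid finishing order for the others: P8, P1, P2, P6. Step-by-step check:
  pool = (3, 0, 2)
  run P8 (needs (3, 0, 0), free (3, 0, 2)); after release of (2, 1, 1) the pool is (5, 1, 3)
  run P1 (needs (2, 1, 1), free (5, 1, 3)); after release of (1, 0, 2) the pool is (6, 1, 5)
  run P2 (needs (3, 1, 0), free (6, 1, 5)); after release of (0, 1, 1) the pool is (6, 2, 6)
  run P6 (needs (3, 1, 1), free (6, 2, 6)); after release of (1, 1, 0) the pool is (7, 3, 6)


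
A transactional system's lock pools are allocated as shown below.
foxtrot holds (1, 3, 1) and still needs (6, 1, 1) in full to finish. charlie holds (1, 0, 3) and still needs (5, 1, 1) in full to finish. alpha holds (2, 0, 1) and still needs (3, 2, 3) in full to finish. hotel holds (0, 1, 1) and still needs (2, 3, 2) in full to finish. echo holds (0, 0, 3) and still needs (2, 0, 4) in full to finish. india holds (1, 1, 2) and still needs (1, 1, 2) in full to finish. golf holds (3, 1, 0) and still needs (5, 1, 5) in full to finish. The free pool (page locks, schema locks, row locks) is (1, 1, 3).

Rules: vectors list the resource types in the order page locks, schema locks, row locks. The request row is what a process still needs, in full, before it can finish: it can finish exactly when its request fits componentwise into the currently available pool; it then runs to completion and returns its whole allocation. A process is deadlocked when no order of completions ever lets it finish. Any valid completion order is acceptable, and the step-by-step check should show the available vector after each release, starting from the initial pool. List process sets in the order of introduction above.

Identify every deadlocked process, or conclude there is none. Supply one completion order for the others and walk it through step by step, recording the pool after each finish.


Deadlocked: foxtrot, charlie, alpha, hotel and golf.
Key observation: after india, echo the pool peaks at (2, 2, 8), and each blocked process is short somewhere: foxtrot on page locks; charlie on page locks; alpha on page locks; hotel on schema locks; golf on page locks.
A valid finishing order for the others: india, echo. Check, step by step:
  pool = (1, 1, 3)
  run india (needs (1, 1, 2), free (1, 1, 3)); after release of (1, 1, 2) the pool is (2, 2, 5)
  run echo (needs (2, 0, 4), free (2, 2, 5)); after release of (0, 0, 3) the pool is (2, 2, 8)
The blocked processes can never fit:
  foxtrot cannot run: need (6, 1, 1) vs free (2, 2, 8) (insufficient page locks)
  charlie cannot run: need (5, 1, 1) vs free (2, 2, 8) (insufficient page locks)
  alpha cannot run: need (3, 2, 3) vs free (2, 2, 8) (insufficient page locks)
  hotel cannot run: need (2, 3, 2) vs free (2, 2, 8) (insufficient schema locks)
  golf cannot run: need (5, 1, 5) vs free (2, 2, 8) (insufficient page locks)


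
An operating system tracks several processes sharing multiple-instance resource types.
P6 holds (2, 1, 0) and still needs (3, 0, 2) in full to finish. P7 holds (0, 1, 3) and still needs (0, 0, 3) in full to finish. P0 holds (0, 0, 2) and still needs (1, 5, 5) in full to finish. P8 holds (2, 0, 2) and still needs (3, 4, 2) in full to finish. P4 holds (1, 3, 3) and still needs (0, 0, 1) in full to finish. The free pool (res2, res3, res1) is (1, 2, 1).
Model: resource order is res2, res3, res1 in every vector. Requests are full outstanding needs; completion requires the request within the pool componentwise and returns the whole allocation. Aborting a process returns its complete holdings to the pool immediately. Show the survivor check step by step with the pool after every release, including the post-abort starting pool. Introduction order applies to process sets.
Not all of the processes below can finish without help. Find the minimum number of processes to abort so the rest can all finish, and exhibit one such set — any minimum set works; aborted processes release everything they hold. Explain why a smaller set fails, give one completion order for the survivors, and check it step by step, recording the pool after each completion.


Abort P8.
Key observation: the deadlocked P6 becomes finishable only because P8 released (2, 0, 2); it completes at step 1 below.
No smaller set exists: with zero aborts the deadlock remains.
The survivors complete as P6, P7, P4, P0. Step-by-step check (starting from the post-abort pool):
  pool = (3, 2, 3)
  run P6 (needs (3, 0, 2), free (3, 2, 3)); after release of (2, 1, 0) the pool is (5, 3, 3)
  run P7 (needs (0, 0, 3), free (5, 3, 3)); after release of (0, 1, 3) the pool is (5, 4, 6)
  run P4 (needs (0, 0, 1), free (5, 4, 6)); after release of (1, 3, 3) the pool is (6, 7, 9)
  run P0 (needs (1, 5, 5), free (6, 7, 9)); after release of (0, 0, 2) the pool is (6, 7, 11)


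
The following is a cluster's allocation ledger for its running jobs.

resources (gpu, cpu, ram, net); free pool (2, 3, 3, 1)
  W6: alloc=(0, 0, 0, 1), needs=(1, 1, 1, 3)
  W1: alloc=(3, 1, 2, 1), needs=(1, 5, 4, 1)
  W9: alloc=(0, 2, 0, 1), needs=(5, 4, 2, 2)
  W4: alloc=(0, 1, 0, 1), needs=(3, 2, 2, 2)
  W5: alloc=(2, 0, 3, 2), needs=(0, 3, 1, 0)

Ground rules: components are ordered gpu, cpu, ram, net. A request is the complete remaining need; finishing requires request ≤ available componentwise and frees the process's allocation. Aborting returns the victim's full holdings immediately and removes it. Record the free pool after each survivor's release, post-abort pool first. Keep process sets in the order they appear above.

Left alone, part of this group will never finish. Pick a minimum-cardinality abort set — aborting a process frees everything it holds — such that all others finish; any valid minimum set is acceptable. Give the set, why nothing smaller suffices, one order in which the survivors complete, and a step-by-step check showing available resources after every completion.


Minimum abort set: W9.
Key observation: W1 could never have finished before the abort; with (0, 2, 0, 1) returned by W9, it fits at step 2.
Minimality: the empty abort set fails — the state is deadlocked as it stands.
The survivors complete as W5, W1, W6, W4. Step-by-step check (starting from the post-abort pool):
  pool = (2, 5, 3, 2)
  W5: need (0, 3, 1, 0) fits (2, 5, 3, 2); releases (2, 0, 3, 2), pool now (4, 5, 6, 4)
  W1: need (1, 5, 4, 1) fits (4, 5, 6, 4); releases (3, 1, 2, 1), pool now (7, 6, 8, 5)
  W6: need (1, 1, 1, 3) fits (7, 6, 8, 5); releases (0, 0, 0, 1), pool now (7, 6, 8, 6)
  W4: need (3, 2, 2, 2) fits (7, 6, 8, 6); releases (0, 1, 0, 1), pool now (7, 7, 8, 7)


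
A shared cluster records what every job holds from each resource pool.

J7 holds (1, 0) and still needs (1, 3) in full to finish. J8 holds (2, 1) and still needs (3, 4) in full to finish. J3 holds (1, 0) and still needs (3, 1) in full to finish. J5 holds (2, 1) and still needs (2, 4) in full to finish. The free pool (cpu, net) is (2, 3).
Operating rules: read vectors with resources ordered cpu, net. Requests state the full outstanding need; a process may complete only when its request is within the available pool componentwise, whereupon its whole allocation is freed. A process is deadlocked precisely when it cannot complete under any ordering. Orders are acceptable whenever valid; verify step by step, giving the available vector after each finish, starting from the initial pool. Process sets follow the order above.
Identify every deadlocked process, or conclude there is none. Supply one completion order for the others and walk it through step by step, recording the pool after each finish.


Deadlocked set: J8 and J5.
Key observation: J7, J3 can finish, but then (4, 3) is all there is, and the blocked group's net demands exceed it.
One completion order for the rest: J7, J3. Walking it through:
  pool = (2, 3)
  run J7 (needs (1, 3), free (2, 3)); after release of (1, 0) the pool is (3, 3)
  run J3 (needs (3, 1), free (3, 3)); after release of (1, 0) the pool is (4, 3)
The blocked processes can never fit:
  blocked: J8 wants (3, 4), pool (4, 3) — not enough net
  blocked: J5 wants (2, 4), pool (4, 3) — not enough net


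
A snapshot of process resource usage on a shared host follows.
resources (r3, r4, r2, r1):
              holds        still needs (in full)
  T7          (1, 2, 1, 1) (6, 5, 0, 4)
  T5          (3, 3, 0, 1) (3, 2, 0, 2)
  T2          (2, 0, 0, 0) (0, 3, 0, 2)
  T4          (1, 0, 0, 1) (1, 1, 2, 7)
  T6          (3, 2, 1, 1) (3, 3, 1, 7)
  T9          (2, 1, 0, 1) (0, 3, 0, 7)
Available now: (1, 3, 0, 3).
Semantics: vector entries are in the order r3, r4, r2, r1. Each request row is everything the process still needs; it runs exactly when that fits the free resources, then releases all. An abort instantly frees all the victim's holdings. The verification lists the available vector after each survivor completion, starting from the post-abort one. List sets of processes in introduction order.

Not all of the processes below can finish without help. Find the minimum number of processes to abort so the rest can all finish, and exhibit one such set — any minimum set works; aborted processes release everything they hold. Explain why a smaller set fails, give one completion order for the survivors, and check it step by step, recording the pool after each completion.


The answer: abort T4 and T6.
Key observation: the returned (4, 2, 1, 2) from T4 and T6 is what brings T9 — unrunnable before, under any order — into play at step 4.
Why nothing smaller works — every single abort fails: T7 alone leaves T4 blocked (short on r2 and r1); T5 alone leaves T4 blocked (short on r2 and r1); T2 alone leaves T4 blocked (short on r2 and r1); T4 alone leaves T6 blocked (short on r1); T6 alone leaves T4 blocked (short on r1); T9 alone leaves T4 blocked (short on r2 and r1).
The survivors complete as T5, T2, T7, T9. Verifying each step (starting from the post-abort pool):
  pool = (5, 5, 1, 5)
  T5: need (3, 2, 0, 2) fits (5, 5, 1, 5); releases (3, 3, 0, 1), pool now (8, 8, 1, 6)
  T2: need (0, 3, 0, 2) fits (8, 8, 1, 6); releases (2, 0, 0, 0), pool now (10, 8, 1, 6)
  T7: need (6, 5, 0, 4) fits (10, 8, 1, 6); releases (1, 2, 1, 1), pool now (11, 10, 2, 7)
  T9: need (0, 3, 0, 7) fits (11, 10, 2, 7); releases (2, 1, 0, 1), pool now (13, 11, 2, 8)


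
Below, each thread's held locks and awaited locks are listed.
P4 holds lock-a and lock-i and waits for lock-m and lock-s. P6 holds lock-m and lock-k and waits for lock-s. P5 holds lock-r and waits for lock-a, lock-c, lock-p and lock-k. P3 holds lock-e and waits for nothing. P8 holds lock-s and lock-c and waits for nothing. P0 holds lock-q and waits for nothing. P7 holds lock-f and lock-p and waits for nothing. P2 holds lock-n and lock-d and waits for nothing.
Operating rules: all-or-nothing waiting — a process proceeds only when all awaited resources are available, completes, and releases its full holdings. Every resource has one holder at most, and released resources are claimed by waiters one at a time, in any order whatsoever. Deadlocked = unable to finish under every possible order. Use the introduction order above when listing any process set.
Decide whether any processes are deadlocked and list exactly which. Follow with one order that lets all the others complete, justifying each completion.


Nothing here is deadlocked.
Key observation: no waiting chain loops back on itself — every chain ends at a process that waits on nothing, so everyone eventually runs.
One completion order for the rest: P0, P2, P3, P8, P7, P6, P4, P5.
Verifying each step:
  run P0 (it waits on nothing); releases lock-q
  run P2 (it waits on nothing); releases lock-n and lock-d
  run P3 (it waits on nothing); releases lock-e
  run P8 (it waits on nothing); releases lock-s and lock-c
  run P7 (it waits on nothing); releases lock-f and lock-p
  P6 waits on lock-s — all released -> runs and releases lock-m and lock-k
  P4 waits on lock-m and lock-s — all released -> runs and releases lock-a and lock-i
  P5 waits on lock-a, lock-c, lock-p and lock-k — all released -> runs and releases lock-r


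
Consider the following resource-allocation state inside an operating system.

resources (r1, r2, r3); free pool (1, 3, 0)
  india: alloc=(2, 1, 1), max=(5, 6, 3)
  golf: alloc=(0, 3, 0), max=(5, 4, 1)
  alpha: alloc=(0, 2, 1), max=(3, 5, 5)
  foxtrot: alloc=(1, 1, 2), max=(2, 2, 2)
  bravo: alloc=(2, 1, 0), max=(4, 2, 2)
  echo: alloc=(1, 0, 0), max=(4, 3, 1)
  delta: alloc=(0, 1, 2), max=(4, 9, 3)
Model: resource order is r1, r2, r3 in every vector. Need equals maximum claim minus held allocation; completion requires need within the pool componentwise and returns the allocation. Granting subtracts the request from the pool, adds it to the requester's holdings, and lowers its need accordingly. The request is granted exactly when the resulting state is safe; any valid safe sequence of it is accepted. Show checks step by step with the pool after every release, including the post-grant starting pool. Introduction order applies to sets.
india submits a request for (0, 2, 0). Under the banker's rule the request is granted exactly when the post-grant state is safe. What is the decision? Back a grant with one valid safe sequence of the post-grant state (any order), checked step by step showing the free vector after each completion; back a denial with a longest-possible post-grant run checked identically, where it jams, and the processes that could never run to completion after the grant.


GRANT: granting preserves safety; a valid post-grant sequence is foxtrot, bravo, india, golf, delta, alpha, echo.
Key observation: (1, 1, 0) free after granting still covers foxtrot first, and each release covers the next.
Step-by-step check of the post-grant state:
  pool = (1, 1, 0)
  foxtrot: need (1, 1, 0) fits (1, 1, 0); releases (1, 1, 2), pool now (2, 2, 2)
  bravo: need (2, 1, 2) fits (2, 2, 2); releases (2, 1, 0), pool now (4, 3, 2)
  india: need (3, 3, 2) fits (4, 3, 2); releases (2, 3, 1), pool now (6, 6, 3)
  golf: need (5, 1, 1) fits (6, 6, 3); releases (0, 3, 0), pool now (6, 9, 3)
  delta: need (4, 8, 1) fits (6, 9, 3); releases (0, 1, 2), pool now (6, 10, 5)
  alpha: need (3, 3, 4) fits (6, 10, 5); releases (0, 2, 1), pool now (6, 12, 6)
  echo: need (3, 3, 1) fits (6, 12, 6); releases (1, 0, 0), pool now (7, 12, 6)


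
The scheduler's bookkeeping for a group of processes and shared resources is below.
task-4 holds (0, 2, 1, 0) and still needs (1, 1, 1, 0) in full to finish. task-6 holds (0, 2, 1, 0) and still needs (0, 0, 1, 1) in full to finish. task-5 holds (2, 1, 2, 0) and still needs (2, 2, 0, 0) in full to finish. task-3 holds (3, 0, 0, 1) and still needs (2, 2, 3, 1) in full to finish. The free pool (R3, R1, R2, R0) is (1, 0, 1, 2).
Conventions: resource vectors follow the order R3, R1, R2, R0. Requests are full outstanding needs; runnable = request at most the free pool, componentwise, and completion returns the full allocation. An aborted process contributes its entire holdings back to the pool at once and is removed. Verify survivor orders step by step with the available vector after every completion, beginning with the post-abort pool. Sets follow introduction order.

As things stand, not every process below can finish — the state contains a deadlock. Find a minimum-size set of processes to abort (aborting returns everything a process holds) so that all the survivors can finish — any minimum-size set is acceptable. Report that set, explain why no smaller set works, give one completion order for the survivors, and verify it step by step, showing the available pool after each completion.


The answer: abort task-3.
Key observation: no ordering could ever have run task-5 before the abort of task-3; with (3, 0, 0, 1) back in the pool it fits at step 3.
No smaller set exists: with zero aborts the deadlock remains.
One survivor order: task-6, task-4, task-5. Step-by-step check (post-abort pool first):
  pool = (4, 0, 1, 3)
  task-6: need (0, 0, 1, 1) fits (4, 0, 1, 3); releases (0, 2, 1, 0), pool now (4, 2, 2, 3)
  task-4: need (1, 1, 1, 0) fits (4, 2, 2, 3); releases (0, 2, 1, 0), pool now (4, 4, 3, 3)
  task-5: need (2, 2, 0, 0) fits (4, 4, 3, 3); releases (2, 1, 2, 0), pool now (6, 5, 5, 3)


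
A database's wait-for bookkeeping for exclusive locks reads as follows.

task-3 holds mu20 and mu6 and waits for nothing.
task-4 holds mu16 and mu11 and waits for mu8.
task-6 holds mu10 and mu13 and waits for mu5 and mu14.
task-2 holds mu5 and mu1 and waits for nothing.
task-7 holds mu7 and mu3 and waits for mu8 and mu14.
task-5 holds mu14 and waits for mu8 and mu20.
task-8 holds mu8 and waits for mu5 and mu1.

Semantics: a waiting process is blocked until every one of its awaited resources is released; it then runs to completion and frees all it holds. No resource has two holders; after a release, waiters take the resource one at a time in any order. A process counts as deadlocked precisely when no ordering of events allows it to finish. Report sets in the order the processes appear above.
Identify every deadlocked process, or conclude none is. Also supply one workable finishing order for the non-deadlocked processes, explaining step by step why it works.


Nothing here is deadlocked.
Key observation: the wait graph is acyclic; completion cascades from the unblocked processes through everyone else.
One completion order for the rest: task-2, task-3, task-8, task-4, task-5, task-7, task-6.
Verifying each step:
  task-2 waits on nothing -> runs at once and releases mu5 and mu1
  task-3 waits on nothing -> runs at once and releases mu20 and mu6
  run task-8 (all its waits — mu5 and mu1 — are resolved); releases mu8
  run task-4 (all its waits — mu8 — are resolved); releases mu16 and mu11
  run task-5 (all its waits — mu8 and mu20 — are resolved); releases mu14
  run task-7 (all its waits — mu8 and mu14 — are resolved); releases mu7 and mu3
  run task-6 (all its waits — mu5 and mu14 — are resolved); releases mu10 and mu13


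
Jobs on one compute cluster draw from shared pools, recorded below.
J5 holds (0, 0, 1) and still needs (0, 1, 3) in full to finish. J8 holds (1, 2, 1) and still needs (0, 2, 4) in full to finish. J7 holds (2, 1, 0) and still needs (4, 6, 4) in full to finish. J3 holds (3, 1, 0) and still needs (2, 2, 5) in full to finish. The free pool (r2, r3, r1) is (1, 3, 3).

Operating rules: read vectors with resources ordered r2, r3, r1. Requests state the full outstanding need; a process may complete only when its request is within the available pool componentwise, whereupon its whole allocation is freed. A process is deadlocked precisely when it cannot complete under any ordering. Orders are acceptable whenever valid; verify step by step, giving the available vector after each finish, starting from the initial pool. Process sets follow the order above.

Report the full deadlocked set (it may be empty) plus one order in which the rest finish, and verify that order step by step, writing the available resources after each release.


The deadlocked set is empty.
Key observation: J5 fits the free pool immediately, and its release cascades until everyone finishes.
One completion order for the rest: J5, J8, J3, J7. Check, step by step:
  pool = (1, 3, 3)
  J5: need (0, 1, 3) fits (1, 3, 3); releases (0, 0, 1), pool now (1, 3, 4)
  J8: need (0, 2, 4) fits (1, 3, 4); releases (1, 2, 1), pool now (2, 5, 5)
  J3: need (2, 2, 5) fits (2, 5, 5); releases (3, 1, 0), pool now (5, 6, 5)
  J7: need (4, 6, 4) fits (5, 6, 5); releases (2, 1, 0), pool now (7, 7, 5)


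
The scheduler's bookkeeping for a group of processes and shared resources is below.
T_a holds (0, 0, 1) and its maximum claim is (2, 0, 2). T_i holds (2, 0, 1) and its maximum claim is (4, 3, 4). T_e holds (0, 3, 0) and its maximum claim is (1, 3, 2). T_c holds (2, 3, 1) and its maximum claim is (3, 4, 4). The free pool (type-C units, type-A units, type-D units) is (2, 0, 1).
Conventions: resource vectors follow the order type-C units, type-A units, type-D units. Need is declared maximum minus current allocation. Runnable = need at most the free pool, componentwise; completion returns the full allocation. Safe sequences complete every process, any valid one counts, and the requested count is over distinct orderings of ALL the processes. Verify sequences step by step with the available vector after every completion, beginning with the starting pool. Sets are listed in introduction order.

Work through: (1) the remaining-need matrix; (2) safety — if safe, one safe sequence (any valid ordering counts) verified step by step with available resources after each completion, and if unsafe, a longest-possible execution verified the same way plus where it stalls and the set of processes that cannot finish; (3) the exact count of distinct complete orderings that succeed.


(1) Remaining need (order type-C units, type-A units, type-D units):
  T_a: (2, 0, 1)
  T_i: (2, 3, 3)
  T_e: (1, 0, 2)
  T_c: (1, 1, 3)
(2) UNSAFE.
Key observation: even finishing T_a, T_e leaves just (2, 3, 2) free — too little type-D units for any of the remaining processes.
The run T_a, T_e cannot be extended any further. Verifying each step:
  pool = (2, 0, 1)
  run T_a (needs (2, 0, 1), free (2, 0, 1)); after release of (0, 0, 1) the pool is (2, 0, 2)
  run T_e (needs (1, 0, 2), free (2, 0, 2)); after release of (0, 3, 0) the pool is (2, 3, 2)
  T_i still needs (2, 3, 3) but only (2, 3, 2) is free — short on type-D units
  T_c still needs (1, 1, 3) but only (2, 3, 2) is free — short on type-D units
Never able to finish: T_i and T_c.
(3) Precisely 0 of the possible complete orderings are safe sequences.


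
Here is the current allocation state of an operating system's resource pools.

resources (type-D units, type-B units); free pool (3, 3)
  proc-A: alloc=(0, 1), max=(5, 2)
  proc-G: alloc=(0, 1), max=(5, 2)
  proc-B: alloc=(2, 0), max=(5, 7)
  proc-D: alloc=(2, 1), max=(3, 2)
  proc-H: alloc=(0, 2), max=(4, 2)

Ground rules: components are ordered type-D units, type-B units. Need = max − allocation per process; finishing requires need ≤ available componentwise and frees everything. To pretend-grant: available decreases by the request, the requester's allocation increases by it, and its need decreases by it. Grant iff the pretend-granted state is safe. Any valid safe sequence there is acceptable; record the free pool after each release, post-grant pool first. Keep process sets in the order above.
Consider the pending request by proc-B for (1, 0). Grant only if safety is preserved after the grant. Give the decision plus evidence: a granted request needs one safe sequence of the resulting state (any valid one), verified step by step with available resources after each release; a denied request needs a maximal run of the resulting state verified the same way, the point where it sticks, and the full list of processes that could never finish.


DENY. Granting would leave the state unsafe.
Key observation: after proc-D, proc-H the pool peaks at (4, 6), and each blocked process is short somewhere: proc-A on type-D units; proc-G on type-D units; proc-B on type-B units.
After a pretend grant, a maximal execution: proc-D, proc-H — then nothing else fits. Verifying each step:
  pool = (2, 3)
  proc-D needs (1, 1) <= (2, 3) -> finishes; pool += (2, 1) = (4, 4)
  proc-H needs (4, 0) <= (4, 4) -> finishes; pool += (0, 2) = (4, 6)
  proc-A cannot run: need (5, 1) vs free (4, 6) (insufficient type-D units)
  proc-G cannot run: need (5, 1) vs free (4, 6) (insufficient type-D units)
  proc-B cannot run: need (2, 7) vs free (4, 6) (insufficient type-B units)
Had the request been granted, proc-A, proc-G and proc-B could never finish.


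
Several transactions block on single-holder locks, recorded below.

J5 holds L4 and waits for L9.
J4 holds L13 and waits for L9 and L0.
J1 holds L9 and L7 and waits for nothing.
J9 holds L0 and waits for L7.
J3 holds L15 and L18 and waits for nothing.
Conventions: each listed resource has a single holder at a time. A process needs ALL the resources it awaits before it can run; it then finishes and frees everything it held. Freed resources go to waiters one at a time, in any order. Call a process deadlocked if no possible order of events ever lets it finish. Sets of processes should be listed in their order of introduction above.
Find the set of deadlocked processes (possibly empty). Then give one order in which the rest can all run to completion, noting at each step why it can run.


Nothing here is deadlocked.
Key observation: there is no circular wait here — follow any chain and it reaches a process that is free to run now.
One completion order for the rest: J1, J9, J4, J3, J5.
Walking it through:
  run J1 (it waits on nothing); releases L9 and L7
  J9 waits on L7 — all released -> runs and releases L0
  J4 waits on L9 and L0 — all released -> runs and releases L13
  run J3 (it waits on nothing); releases L15 and L18
  J5 waits on L9 — all released -> runs and releases L4


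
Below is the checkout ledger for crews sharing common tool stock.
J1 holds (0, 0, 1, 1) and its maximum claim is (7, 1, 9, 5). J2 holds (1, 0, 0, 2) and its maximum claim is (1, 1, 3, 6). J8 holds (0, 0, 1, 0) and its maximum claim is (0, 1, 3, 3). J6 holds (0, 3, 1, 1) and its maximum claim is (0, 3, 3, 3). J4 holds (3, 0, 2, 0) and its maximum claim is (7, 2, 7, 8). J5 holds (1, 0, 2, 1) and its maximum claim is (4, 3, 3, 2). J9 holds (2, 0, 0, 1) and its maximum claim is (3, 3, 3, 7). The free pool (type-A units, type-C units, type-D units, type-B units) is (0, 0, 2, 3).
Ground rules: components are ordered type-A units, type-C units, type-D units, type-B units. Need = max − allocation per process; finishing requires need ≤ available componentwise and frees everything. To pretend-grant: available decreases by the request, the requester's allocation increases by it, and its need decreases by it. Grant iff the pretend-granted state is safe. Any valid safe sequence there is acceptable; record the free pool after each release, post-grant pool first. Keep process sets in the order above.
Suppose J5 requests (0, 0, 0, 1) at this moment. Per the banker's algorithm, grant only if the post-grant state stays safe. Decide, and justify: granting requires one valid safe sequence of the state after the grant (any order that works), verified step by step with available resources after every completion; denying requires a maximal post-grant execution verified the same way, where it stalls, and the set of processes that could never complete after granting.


DENY — the pretend-granted state is unsafe.
Key observation: after J6, J8 the pool peaks at (0, 3, 4, 3), and each blocked process is short somewhere: J1 on type-A units, type-D units, type-B units; J2 on type-B units; J4 on type-A units, type-D units, type-B units; J5 on type-A units; J9 on type-A units, type-B units.
Pretend the grant happened; the run J6, J8 goes as far as possible. Check, step by step:
  pool = (0, 0, 2, 2)
  J6: need (0, 0, 2, 2) fits (0, 0, 2, 2); releases (0, 3, 1, 1), pool now (0, 3, 3, 3)
  J8: need (0, 1, 2, 3) fits (0, 3, 3, 3); releases (0, 0, 1, 0), pool now (0, 3, 4, 3)
  J1 cannot run: need (7, 1, 8, 4) vs free (0, 3, 4, 3) (insufficient type-A units, type-D units and type-B units)
  J2 cannot run: need (0, 1, 3, 4) vs free (0, 3, 4, 3) (insufficient type-B units)
  J4 cannot run: need (4, 2, 5, 8) vs free (0, 3, 4, 3) (insufficient type-A units, type-D units and type-B units)
  J5 cannot run: need (3, 3, 1, 0) vs free (0, 3, 4, 3) (insufficient type-A units)
  J9 cannot run: need (1, 3, 3, 6) vs free (0, 3, 4, 3) (insufficient type-A units and type-B units)
Had the request been granted, J1, J2, J4, J5 and J9 could never finish.
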